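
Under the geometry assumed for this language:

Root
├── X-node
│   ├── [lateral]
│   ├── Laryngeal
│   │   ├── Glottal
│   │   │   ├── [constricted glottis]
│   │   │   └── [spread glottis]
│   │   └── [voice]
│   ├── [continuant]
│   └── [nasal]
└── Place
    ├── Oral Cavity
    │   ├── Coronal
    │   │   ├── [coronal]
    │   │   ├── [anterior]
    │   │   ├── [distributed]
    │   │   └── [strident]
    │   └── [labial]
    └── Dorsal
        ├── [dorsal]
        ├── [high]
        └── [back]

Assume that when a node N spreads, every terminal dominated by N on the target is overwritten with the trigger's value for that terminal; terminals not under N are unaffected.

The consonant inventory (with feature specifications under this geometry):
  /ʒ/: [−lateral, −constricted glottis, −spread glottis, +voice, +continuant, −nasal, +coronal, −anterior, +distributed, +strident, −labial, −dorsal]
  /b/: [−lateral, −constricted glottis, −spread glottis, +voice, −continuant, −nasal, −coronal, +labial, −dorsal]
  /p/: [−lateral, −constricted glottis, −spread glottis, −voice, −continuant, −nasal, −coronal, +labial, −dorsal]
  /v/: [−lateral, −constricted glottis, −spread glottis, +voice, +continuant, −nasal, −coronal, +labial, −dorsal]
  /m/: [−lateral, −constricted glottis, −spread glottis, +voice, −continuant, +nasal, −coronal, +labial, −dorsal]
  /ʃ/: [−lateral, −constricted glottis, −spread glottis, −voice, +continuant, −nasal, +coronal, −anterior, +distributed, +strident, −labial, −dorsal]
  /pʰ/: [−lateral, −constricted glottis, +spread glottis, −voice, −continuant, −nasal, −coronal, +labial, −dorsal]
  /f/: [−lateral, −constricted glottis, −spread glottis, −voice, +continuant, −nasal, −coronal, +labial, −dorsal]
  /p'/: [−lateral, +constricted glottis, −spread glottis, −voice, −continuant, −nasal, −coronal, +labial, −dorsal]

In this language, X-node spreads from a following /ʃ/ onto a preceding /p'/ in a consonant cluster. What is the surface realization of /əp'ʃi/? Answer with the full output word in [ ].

Terminals under X-node in this geometry: [lateral], [constricted glottis], [spread glottis], [voice], [continuant], [nasal].
Spreading X-node from /ʃ/ onto /p'/ replaces those values with /ʃ/'s: [−lateral], [−constricted glottis], [−spread glottis], [−voice], [+continuant], [−nasal]. Features outside X-node ([coronal], [labial], [dorsal]) stay as in /p'/.
The resulting bundle matches /f/ in the inventory; substituting it for /p'/ gives [əfʃi].

[əfʃi]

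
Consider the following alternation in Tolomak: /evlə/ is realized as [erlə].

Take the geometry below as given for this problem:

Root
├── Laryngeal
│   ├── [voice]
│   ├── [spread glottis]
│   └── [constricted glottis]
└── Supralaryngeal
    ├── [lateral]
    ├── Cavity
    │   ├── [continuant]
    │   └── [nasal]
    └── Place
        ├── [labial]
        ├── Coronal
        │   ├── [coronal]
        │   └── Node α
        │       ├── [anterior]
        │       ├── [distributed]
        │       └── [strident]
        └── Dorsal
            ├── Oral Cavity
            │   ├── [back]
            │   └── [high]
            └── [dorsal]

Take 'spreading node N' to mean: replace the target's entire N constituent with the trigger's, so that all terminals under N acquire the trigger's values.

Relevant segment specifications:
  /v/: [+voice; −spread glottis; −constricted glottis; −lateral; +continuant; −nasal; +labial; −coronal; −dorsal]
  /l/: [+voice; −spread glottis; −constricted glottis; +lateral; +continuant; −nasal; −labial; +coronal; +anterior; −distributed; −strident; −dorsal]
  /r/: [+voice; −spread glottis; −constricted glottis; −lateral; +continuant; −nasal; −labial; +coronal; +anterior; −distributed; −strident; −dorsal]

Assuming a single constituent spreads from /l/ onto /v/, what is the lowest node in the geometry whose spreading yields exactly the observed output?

Place

/v/ and [r] differ in [labial], [coronal], [anterior], [distributed], [strident]; every other specified feature is identical.
The smallest constituent containing every changed terminal is Place — each of its daughters lacks at least one of the affected features.
Delinking /v/'s Place and associating /l/'s Place gives precisely the feature bundle of [r].
[lateral] — on which /l/ differs from /v/ — is unchanged, so neither Supralaryngeal nor anything higher can have spread; the constituent is no larger than Place.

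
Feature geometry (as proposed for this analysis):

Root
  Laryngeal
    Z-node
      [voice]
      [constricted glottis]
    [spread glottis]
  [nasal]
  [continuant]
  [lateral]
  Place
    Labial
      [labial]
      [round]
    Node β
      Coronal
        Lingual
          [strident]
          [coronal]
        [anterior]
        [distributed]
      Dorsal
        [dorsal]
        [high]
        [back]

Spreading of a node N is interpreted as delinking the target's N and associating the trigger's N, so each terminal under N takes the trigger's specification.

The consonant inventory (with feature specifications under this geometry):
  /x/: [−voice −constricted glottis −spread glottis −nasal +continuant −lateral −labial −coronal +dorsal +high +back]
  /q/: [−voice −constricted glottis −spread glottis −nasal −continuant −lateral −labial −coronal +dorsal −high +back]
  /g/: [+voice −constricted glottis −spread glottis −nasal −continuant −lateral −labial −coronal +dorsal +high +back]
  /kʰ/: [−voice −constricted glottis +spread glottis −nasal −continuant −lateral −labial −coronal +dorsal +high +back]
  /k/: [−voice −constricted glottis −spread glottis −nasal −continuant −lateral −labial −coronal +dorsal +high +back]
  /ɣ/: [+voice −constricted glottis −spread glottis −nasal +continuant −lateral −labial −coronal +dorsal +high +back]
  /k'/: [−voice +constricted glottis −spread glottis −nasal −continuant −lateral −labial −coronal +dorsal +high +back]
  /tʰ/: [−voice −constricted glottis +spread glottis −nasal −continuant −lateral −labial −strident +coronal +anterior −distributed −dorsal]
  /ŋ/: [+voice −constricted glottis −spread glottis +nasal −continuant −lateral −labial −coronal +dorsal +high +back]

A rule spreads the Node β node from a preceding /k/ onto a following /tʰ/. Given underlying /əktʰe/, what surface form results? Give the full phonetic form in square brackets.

The Node β node dominates the terminals [strident], [coronal], [anterior], [distributed], [dorsal], [high], [back].
After delinking /tʰ/'s Node β and linking /k/'s, the affected terminals become [−coronal], [+dorsal], [+high], [+back]; [voice], [constricted glottis], [spread glottis], … (outside Node β) are retained from /tʰ/.
Among the inventory, only /kʰ/ has exactly this specification, giving the surface form [əkkʰe].

[əkkʰe]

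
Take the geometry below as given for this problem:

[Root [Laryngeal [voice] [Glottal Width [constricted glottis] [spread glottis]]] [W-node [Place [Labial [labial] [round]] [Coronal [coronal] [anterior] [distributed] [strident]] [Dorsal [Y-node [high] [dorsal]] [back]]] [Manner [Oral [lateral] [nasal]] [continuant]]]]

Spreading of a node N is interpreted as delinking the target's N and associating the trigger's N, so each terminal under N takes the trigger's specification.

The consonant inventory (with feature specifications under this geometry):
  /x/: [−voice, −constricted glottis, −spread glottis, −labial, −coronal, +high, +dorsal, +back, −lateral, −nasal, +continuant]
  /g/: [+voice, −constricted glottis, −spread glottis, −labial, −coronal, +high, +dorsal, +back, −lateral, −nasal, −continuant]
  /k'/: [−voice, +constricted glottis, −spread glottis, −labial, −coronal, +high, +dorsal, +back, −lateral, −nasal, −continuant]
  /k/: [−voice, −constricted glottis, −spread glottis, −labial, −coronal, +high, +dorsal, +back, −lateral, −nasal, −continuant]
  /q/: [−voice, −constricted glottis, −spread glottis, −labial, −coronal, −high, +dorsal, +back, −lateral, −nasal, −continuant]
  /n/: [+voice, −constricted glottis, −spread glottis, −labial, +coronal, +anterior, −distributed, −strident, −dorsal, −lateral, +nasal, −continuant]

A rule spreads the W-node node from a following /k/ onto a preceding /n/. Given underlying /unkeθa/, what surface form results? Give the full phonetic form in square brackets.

[ugkeθa]

Terminals under W-node in this geometry: [labial], [round], [coronal], [anterior], [distributed], [strident], [high], [dorsal], [back], [lateral], [nasal], [continuant].
Spreading W-node from /k/ onto /n/ replaces those values with /k/'s: [−labial], [−coronal], [+high], [+dorsal], [+back], [−lateral], [−nasal], [−continuant]. Features outside W-node ([voice], [constricted glottis], [spread glottis]) stay as in /n/.
The resulting bundle matches /g/ in the inventory; substituting it for /n/ gives [ugkeθa].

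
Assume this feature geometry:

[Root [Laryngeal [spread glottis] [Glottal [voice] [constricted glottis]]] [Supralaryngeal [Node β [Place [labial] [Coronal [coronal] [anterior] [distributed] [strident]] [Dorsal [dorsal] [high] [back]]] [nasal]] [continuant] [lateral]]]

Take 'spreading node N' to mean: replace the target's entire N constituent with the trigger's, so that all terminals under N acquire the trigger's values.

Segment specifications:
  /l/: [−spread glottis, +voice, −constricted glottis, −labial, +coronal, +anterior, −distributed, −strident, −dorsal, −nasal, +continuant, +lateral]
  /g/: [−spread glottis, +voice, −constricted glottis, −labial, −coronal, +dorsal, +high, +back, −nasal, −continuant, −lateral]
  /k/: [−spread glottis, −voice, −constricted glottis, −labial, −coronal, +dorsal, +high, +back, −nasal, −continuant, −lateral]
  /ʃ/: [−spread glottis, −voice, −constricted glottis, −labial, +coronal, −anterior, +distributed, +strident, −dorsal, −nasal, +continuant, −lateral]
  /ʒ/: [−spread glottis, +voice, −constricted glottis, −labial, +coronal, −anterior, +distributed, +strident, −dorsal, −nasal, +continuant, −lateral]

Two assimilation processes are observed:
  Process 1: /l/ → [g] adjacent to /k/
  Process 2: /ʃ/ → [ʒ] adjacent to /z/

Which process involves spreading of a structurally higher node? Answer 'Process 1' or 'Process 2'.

Process 1

In Process 1, [continuant], [lateral], [coronal], [anterior], [distributed], [strident], [dorsal], [high], [back] change, so the minimal spreading node is Supralaryngeal at depth 1.
In Process 2, [voice] changes, so the minimal spreading node is [voice] at depth 3.
Supralaryngeal (depth 1) sits above [voice] (depth 3), making Process 1 the one with the higher spreading node.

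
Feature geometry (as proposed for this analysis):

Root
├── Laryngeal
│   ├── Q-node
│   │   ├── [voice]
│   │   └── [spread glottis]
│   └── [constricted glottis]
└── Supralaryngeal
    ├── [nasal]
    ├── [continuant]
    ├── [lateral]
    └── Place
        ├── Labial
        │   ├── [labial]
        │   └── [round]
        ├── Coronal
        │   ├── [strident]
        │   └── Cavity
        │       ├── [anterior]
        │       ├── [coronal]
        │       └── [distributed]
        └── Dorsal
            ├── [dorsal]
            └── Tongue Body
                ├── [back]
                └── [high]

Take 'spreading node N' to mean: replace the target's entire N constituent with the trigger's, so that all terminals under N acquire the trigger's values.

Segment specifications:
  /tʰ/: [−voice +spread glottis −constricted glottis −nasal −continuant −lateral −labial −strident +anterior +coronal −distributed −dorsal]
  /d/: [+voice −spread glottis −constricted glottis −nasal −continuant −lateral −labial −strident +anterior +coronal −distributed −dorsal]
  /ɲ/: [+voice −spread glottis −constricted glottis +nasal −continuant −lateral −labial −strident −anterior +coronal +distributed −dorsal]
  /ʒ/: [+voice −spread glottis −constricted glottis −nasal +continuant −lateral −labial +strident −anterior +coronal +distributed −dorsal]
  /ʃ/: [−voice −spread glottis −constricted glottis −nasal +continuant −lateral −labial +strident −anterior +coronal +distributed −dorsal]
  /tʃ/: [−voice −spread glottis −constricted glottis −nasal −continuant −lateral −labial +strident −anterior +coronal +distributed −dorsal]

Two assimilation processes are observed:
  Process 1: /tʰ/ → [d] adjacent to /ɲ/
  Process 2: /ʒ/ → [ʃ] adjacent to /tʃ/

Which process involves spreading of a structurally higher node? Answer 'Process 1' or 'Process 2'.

Process 1

In Process 1, [voice], [spread glottis] change, so the minimal spreading node is Q-node at depth 2.
Process 2 alters [voice]; the lowest dominating node is [voice] (depth 3 from Root).
Q-node (depth 2) sits above [voice] (depth 3), making Process 1 the one with the higher spreading node.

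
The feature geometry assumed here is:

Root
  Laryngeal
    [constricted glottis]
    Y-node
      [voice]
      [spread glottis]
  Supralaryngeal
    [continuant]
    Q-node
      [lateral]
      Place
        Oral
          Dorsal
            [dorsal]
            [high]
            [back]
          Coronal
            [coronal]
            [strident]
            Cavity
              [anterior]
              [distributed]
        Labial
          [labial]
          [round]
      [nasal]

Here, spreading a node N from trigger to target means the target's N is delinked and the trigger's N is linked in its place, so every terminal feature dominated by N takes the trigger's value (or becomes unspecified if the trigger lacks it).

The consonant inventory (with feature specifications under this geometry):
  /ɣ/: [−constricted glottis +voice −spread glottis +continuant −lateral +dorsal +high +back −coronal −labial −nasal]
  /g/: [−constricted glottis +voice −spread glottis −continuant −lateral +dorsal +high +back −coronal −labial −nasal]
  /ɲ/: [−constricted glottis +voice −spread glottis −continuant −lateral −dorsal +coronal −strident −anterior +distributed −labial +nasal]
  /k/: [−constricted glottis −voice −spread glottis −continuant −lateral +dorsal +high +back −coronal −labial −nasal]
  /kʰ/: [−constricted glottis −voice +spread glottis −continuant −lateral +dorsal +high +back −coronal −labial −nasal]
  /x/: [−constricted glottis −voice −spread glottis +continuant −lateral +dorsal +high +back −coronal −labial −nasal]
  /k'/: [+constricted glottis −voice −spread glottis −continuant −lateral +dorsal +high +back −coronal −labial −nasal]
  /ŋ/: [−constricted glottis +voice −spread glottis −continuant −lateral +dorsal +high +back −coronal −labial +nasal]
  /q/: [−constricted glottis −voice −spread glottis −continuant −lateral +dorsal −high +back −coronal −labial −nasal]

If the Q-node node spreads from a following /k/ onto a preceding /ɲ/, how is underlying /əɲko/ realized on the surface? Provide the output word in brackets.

Q-node immediately or transitively dominates [lateral], [dorsal], [high], [back], [coronal], [strident], [anterior], [distributed], [labial], [round], [nasal].
Spreading Q-node from /k/ onto /ɲ/ replaces those values with /k/'s: [−lateral], [+dorsal], [+high], [+back], [−coronal], [−labial], [−nasal]. Features outside Q-node ([constricted glottis], [voice], [spread glottis], …) stay as in /ɲ/.
The resulting bundle matches /g/ in the inventory; substituting it for /ɲ/ gives [əgko].

[əgko]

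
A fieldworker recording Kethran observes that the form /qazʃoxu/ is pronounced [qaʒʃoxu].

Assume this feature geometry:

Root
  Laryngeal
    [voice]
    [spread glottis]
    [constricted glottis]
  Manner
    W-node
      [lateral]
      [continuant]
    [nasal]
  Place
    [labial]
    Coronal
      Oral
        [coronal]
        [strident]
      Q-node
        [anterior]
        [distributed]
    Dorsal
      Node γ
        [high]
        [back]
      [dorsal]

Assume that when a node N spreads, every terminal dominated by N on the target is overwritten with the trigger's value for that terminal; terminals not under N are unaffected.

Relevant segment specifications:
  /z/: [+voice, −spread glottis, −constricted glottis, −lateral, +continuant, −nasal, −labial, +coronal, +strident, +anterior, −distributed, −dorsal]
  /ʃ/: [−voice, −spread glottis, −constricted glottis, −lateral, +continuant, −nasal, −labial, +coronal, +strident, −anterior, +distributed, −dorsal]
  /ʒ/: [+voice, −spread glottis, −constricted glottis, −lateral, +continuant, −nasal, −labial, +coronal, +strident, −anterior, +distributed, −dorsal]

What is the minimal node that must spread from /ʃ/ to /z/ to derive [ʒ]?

Q-node

/z/ and [ʒ] differ in [anterior], [distributed]; every other specified feature is identical.
Tracing each changed feature up the tree, the paths first meet at Q-node; any lower node misses at least one of them.
Delinking /z/'s Q-node and associating /ʃ/'s Q-node gives precisely the feature bundle of [ʒ].
[voice], a feature on which the two segments disagree outside Q-node, is unchanged — nothing dominating it spread, and Q-node is the minimal sufficient constituent.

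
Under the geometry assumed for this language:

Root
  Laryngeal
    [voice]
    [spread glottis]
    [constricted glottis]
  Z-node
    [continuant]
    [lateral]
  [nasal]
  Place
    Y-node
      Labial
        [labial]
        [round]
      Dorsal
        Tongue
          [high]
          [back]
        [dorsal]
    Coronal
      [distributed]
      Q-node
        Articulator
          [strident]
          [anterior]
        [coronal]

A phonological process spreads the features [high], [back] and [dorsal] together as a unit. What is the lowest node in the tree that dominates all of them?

[high] lies under Tongue (below Place).
[back]: Root > Place > Y-node > Dorsal > Tongue > [back].
[dorsal]: Root > Place > Y-node > Dorsal > [dorsal].
Dorsal is the lowest common ancestor — every listed feature sits under it, and no single subconstituent of Dorsal covers them all.

Dorsal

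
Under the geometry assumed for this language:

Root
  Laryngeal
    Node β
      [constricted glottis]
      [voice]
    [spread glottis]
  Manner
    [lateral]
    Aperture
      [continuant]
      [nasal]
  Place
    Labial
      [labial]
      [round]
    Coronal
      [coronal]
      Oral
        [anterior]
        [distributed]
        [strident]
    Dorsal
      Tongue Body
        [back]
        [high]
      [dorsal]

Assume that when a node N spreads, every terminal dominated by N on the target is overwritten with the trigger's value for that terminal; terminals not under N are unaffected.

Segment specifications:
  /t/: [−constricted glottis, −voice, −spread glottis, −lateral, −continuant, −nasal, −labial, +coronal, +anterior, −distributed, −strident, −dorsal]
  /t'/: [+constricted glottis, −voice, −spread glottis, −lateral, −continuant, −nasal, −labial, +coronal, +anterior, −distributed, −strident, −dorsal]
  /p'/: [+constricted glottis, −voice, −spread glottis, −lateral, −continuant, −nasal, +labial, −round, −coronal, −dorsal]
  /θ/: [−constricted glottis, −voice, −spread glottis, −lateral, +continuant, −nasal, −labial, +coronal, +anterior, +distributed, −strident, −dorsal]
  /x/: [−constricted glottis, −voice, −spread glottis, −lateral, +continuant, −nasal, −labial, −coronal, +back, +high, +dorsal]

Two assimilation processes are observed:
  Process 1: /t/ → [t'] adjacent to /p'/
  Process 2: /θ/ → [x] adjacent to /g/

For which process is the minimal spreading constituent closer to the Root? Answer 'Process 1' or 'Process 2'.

Process 2

Process 1 alters [constricted glottis]; the lowest dominating node is [constricted glottis] (depth 3 from Root).
In Process 2, [coronal], [anterior], [distributed], [strident], [dorsal], [high], [back] change, so the minimal spreading node is Place at depth 1.
Place (depth 1) sits above [constricted glottis] (depth 3), making Process 2 the one with the higher spreading node.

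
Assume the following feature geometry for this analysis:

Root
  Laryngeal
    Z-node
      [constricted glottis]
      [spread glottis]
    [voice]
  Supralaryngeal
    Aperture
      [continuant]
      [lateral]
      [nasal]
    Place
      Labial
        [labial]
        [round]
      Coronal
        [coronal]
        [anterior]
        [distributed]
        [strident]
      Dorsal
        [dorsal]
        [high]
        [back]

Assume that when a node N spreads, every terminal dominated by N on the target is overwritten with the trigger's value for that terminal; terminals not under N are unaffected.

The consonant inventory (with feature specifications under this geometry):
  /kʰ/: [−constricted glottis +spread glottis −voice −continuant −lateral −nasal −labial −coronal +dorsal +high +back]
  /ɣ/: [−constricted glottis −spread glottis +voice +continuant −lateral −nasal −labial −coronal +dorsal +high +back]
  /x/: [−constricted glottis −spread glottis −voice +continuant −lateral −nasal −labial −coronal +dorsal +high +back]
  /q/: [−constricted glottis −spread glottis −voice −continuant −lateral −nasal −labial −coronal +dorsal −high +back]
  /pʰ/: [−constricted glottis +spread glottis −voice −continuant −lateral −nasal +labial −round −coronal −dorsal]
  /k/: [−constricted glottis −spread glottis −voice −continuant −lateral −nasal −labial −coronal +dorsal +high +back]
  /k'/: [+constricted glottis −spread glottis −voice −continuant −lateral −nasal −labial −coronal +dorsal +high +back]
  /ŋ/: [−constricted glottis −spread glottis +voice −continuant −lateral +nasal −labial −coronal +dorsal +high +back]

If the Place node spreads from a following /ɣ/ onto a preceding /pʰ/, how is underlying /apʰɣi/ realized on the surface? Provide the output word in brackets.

The Place node dominates the terminals [labial], [round], [coronal], [anterior], [distributed], [strident], [dorsal], [high], [back].
Spreading Place from /ɣ/ onto /pʰ/ replaces those values with /ɣ/'s: [−labial], [−coronal], [+dorsal], [+high], [+back]. Features outside Place ([constricted glottis], [spread glottis], [voice], …) stay as in /pʰ/.
This feature bundle is that of [kʰ], so /apʰɣi/ surfaces as [akʰɣi].

[akʰɣi]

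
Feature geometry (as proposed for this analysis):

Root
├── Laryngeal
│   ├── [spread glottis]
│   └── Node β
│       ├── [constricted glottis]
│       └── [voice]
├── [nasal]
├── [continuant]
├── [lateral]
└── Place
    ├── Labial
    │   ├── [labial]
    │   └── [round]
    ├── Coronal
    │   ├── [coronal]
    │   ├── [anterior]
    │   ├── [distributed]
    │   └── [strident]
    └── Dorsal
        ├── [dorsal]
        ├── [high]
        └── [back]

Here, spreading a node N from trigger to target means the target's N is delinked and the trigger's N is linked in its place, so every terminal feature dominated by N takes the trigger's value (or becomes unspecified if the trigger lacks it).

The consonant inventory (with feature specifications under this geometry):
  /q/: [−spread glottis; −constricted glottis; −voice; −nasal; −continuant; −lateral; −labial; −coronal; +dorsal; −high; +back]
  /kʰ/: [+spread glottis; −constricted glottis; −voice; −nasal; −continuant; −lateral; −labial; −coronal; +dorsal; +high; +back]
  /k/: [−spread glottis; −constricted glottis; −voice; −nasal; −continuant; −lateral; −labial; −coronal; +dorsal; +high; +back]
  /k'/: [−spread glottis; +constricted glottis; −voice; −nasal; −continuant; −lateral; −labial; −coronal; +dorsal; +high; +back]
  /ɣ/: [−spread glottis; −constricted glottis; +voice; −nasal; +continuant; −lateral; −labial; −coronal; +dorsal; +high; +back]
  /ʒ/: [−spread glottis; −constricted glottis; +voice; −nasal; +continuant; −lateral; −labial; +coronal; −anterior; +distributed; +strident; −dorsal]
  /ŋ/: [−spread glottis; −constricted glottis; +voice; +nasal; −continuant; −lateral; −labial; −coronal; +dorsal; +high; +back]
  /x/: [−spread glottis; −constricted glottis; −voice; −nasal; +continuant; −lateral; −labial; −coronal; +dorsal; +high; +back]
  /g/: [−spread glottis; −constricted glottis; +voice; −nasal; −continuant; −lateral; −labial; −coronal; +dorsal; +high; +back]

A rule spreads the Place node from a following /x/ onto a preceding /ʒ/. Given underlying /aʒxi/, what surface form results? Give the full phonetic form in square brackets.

[aɣxi]

The Place node dominates the terminals [labial], [round], [coronal], [anterior], [distributed], [strident], [dorsal], [high], [back].
The target acquires /x/'s values for everything under Place — [−labial], [−coronal], [+dorsal], [+high], [+back] — while keeping its own [spread glottis], [constricted glottis], [voice], ….
This feature bundle is that of [ɣ], so /aʒxi/ surfaces as [aɣxi].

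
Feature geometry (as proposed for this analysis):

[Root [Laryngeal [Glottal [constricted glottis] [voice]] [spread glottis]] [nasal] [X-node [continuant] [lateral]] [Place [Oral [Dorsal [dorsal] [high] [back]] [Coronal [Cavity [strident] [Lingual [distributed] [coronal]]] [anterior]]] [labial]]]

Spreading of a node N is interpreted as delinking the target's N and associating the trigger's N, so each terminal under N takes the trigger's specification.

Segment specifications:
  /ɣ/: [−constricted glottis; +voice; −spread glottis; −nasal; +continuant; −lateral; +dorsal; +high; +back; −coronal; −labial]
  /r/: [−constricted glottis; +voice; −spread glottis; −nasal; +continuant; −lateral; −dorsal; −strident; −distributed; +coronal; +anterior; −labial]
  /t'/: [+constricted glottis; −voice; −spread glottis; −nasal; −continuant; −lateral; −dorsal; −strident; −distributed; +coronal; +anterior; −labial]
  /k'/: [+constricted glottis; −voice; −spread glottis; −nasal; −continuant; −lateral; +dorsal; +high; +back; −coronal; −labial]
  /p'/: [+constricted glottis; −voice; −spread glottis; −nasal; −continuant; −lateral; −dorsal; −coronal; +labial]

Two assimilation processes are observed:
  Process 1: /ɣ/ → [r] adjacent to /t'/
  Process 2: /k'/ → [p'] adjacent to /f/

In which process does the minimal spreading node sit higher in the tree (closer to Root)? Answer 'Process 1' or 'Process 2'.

In Process 1, [coronal], [anterior], [distributed], [strident], [dorsal], [high], [back] change, so the minimal spreading node is Oral at depth 2.
In Process 2, [labial], [dorsal], [high], [back] change, so the minimal spreading node is Place at depth 1.
Place is closer to Root than Oral, so Process 2 spreads the higher node.

Process 2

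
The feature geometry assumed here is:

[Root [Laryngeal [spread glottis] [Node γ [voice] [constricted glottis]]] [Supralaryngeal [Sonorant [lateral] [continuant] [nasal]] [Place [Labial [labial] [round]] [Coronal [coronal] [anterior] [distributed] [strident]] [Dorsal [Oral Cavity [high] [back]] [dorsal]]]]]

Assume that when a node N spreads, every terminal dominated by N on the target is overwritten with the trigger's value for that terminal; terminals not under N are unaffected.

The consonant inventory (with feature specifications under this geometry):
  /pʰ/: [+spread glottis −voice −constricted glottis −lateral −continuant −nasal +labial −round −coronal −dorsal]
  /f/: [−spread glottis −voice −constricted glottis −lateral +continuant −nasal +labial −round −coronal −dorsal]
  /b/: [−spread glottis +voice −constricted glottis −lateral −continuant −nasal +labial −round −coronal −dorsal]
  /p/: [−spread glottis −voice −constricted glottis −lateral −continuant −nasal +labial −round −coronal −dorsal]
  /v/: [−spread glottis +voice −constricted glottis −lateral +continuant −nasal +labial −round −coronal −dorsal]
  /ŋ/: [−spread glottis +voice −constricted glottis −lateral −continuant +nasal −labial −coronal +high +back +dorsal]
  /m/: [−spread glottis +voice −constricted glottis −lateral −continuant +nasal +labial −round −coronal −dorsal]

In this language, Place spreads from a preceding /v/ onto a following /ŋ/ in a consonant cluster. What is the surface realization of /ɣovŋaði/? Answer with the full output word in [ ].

Place immediately or transitively dominates [labial], [round], [coronal], [anterior], [distributed], [strident], [high], [back], [dorsal].
Spreading Place from /v/ onto /ŋ/ replaces those values with /v/'s: [+labial], [−round], [−coronal], [−dorsal]. Features outside Place ([spread glottis], [voice], [constricted glottis], …) stay as in /ŋ/.
Among the inventory, only /m/ has exactly this specification, giving the surface form [ɣovmaði].

[ɣovmaði]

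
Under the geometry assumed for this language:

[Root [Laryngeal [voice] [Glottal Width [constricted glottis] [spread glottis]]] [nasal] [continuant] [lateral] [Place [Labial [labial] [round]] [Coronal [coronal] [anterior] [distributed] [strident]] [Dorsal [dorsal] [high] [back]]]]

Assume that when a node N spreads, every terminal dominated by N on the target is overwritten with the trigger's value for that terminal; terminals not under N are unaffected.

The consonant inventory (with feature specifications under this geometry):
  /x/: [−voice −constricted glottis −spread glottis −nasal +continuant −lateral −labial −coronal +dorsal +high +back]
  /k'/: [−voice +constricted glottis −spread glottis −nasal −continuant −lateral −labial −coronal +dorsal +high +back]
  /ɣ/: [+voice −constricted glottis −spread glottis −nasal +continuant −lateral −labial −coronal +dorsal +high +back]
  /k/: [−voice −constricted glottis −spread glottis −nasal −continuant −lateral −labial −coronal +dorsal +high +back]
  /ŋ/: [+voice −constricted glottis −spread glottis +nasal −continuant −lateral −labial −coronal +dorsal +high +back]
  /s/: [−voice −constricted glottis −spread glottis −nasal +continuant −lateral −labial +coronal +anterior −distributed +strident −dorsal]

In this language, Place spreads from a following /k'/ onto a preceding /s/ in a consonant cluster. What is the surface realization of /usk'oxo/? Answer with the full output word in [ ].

Terminals under Place in this geometry: [labial], [round], [coronal], [anterior], [distributed], [strident], [dorsal], [high], [back].
After delinking /s/'s Place and linking /k'/'s, the affected terminals become [−labial], [−coronal], [+dorsal], [+high], [+back]; [voice], [constricted glottis], [spread glottis], … (outside Place) are retained from /s/.
The resulting bundle matches /x/ in the inventory; substituting it for /s/ gives [uxk'oxo].

[uxk'oxo]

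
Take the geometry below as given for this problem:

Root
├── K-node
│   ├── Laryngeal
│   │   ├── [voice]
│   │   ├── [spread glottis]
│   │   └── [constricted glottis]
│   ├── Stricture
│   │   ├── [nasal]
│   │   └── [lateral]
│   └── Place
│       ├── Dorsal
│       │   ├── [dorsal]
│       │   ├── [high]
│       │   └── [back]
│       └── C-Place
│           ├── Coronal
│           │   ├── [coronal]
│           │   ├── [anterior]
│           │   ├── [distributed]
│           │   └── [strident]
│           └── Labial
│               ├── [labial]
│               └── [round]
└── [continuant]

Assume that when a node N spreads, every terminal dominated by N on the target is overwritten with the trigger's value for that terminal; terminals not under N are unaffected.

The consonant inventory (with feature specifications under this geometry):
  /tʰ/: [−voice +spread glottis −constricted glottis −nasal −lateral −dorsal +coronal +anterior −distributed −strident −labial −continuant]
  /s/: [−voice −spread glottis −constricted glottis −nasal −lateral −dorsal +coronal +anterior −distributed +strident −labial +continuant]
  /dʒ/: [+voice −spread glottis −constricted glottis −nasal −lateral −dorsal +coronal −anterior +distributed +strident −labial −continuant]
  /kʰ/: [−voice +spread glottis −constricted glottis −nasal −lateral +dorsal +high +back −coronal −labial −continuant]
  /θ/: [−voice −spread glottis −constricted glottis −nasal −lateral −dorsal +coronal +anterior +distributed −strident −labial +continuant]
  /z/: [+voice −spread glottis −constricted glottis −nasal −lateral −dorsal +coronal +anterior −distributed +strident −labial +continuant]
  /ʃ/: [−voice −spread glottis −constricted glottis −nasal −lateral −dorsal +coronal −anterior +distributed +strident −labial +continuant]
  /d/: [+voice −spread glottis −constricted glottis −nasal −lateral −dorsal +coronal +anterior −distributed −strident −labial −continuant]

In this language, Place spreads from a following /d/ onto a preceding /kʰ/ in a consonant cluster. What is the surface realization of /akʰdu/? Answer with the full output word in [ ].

[atʰdu]

The Place node dominates the terminals [dorsal], [high], [back], [coronal], [anterior], [distributed], [strident], [labial], [round].
The target acquires /d/'s values for everything under Place — [−dorsal], [+coronal], [+anterior], [−distributed], [−strident], [−labial] — while keeping its own [voice], [spread glottis], [constricted glottis], ….
This feature bundle is that of [tʰ], so /akʰdu/ surfaces as [atʰdu].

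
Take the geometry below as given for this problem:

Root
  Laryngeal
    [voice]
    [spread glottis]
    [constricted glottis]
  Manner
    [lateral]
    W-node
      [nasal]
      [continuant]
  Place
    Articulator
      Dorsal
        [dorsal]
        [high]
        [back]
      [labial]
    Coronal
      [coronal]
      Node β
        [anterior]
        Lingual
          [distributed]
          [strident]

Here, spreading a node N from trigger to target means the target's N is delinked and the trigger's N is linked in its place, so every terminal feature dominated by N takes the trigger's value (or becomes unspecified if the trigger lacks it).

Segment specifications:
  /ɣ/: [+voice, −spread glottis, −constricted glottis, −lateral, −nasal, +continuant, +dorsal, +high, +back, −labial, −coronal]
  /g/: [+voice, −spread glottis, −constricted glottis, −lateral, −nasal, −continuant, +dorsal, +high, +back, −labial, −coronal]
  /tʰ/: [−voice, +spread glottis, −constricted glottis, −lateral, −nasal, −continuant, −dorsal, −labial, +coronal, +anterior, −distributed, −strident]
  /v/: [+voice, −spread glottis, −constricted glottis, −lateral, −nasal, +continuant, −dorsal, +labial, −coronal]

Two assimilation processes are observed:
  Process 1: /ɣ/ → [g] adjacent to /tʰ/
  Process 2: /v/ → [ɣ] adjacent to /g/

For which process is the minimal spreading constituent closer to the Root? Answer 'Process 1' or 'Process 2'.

Process 2

In Process 1, [continuant] changes, so the minimal spreading node is [continuant] at depth 3.
Process 2: the features that change are [labial], [dorsal], [high], [back]; the minimal node is Articulator (depth 2).
Articulator (depth 2) sits above [continuant] (depth 3), making Process 2 the one with the higher spreading node.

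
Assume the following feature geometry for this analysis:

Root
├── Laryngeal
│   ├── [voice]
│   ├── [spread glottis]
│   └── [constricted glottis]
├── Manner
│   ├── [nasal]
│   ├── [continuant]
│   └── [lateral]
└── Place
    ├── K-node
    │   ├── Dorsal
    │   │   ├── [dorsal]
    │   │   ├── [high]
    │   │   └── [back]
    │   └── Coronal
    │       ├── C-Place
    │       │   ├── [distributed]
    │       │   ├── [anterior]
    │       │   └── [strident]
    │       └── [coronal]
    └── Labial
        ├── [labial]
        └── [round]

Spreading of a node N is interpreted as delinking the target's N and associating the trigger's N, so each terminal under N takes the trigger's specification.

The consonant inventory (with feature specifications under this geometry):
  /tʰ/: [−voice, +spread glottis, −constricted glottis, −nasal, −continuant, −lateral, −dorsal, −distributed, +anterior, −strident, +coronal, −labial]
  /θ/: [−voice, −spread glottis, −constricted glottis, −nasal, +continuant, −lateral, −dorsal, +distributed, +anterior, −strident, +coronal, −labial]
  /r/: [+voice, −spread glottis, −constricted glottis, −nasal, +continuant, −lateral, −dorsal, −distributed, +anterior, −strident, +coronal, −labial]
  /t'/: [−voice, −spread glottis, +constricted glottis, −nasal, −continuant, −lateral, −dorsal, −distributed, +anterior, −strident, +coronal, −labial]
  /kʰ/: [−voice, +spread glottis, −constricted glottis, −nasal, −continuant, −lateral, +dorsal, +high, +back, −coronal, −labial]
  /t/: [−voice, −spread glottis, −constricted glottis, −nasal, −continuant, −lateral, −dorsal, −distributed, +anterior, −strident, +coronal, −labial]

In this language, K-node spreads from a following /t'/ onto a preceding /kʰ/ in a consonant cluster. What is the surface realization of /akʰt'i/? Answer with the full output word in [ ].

[atʰt'i]

Terminals under K-node in this geometry: [dorsal], [high], [back], [distributed], [anterior], [strident], [coronal].
The target acquires /t'/'s values for everything under K-node — [−dorsal], [−distributed], [+anterior], [−strident], [+coronal] — while keeping its own [voice], [spread glottis], [constricted glottis], ….
The resulting bundle matches /tʰ/ in the inventory; substituting it for /kʰ/ gives [atʰt'i].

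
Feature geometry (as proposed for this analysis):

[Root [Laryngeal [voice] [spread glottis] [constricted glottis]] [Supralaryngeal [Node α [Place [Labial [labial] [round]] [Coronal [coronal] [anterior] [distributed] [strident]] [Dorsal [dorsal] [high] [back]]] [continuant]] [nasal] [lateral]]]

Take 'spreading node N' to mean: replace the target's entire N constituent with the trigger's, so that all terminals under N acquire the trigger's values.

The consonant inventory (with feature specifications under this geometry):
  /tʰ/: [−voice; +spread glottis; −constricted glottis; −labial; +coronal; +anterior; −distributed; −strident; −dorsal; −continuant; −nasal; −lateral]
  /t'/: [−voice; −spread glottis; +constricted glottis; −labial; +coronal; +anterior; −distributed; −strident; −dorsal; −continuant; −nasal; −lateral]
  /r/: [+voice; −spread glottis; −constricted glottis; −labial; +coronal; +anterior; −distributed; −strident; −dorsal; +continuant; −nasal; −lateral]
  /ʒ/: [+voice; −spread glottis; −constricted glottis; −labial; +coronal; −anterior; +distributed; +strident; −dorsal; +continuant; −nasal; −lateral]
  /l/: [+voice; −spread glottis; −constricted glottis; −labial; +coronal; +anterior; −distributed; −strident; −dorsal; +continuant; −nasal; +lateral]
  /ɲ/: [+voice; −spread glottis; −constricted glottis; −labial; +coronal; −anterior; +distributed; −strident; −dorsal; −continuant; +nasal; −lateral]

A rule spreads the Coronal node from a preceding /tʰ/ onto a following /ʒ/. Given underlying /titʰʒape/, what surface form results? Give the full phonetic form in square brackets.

The Coronal node dominates the terminals [coronal], [anterior], [distributed], [strident].
Spreading Coronal from /tʰ/ onto /ʒ/ replaces those values with /tʰ/'s: [+coronal], [+anterior], [−distributed], [−strident]. Features outside Coronal ([voice], [spread glottis], [constricted glottis], …) stay as in /ʒ/.
The resulting bundle matches /r/ in the inventory; substituting it for /ʒ/ gives [titʰrape].

[titʰrape]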